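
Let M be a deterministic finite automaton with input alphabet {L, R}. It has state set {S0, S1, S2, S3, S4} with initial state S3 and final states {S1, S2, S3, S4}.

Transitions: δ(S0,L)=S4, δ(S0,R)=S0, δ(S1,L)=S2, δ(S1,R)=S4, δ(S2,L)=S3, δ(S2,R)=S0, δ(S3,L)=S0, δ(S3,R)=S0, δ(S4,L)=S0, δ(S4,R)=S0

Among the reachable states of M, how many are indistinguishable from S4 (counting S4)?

2

States {S1,S2} cannot be reached from the start state, so discard them.
P0 = {S3,S4} | {S0}.
Stable partition: {S3,S4} | {S0} — 2 equivalence classes.
State S4 belongs to the block {S3,S4}, which has 2 states.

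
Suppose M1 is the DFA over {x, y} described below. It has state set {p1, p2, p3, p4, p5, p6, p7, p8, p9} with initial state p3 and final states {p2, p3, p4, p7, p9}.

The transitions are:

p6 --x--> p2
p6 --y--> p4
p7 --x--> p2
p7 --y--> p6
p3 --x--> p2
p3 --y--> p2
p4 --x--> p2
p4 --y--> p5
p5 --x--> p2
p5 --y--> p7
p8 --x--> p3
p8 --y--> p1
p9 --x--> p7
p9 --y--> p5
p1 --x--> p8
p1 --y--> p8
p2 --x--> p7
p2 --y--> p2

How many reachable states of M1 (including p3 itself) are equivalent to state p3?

Reachable states from the start: {p2,p3,p4,p5,p6,p7}. Unreachable: {p1,p8,p9} — drop them.
Start with accepting vs non-accepting: {p2,p3,p4,p7} | {p5,p6}.
Refine {p2,p3,p4,p7} on symbol y: members go to different blocks, giving {p2,p3} and {p4,p7}.
Split {p2,p3} by δ(·,x) → {p2} and {p3}.
The partition is now stable with 4 blocks: {p2} | {p5,p6} | {p4,p7} | {p3}.
The equivalence class containing p3 is {p3}, of size 1.

1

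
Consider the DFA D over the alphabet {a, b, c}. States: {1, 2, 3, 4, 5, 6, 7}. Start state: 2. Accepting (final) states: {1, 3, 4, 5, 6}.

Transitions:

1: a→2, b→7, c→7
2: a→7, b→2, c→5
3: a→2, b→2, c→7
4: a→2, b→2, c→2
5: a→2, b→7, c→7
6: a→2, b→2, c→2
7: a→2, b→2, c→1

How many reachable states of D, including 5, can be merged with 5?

Reachable states from the start: {1,2,5,7}. Unreachable: {3,4,6} — drop them.
Start with accepting vs non-accepting: {1,5} | {2,7}.
The partition is now stable with 2 blocks: {1,5} | {2,7}.
The equivalence class containing 5 is {1,5}, of size 2.

2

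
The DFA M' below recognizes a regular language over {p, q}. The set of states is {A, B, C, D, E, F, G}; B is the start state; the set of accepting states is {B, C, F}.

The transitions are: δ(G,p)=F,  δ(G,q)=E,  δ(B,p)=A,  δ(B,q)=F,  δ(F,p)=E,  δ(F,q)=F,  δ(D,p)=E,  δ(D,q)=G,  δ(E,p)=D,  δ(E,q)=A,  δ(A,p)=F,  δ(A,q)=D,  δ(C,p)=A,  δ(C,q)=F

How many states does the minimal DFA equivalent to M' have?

4

Reachable states from the start: {A,B,D,E,F,G}. Unreachable: {C} — drop them.
Initial partition by acceptance: {B,F} | {A,D,E,G}.
On input p, block {A,D,E,G} splits into {A,G} and {D,E}.
Refine {B,F} on symbol p: members go to different blocks, giving {B} and {F}.
Stable partition: {B} | {A,G} | {D,E} | {F} — 4 equivalence classes.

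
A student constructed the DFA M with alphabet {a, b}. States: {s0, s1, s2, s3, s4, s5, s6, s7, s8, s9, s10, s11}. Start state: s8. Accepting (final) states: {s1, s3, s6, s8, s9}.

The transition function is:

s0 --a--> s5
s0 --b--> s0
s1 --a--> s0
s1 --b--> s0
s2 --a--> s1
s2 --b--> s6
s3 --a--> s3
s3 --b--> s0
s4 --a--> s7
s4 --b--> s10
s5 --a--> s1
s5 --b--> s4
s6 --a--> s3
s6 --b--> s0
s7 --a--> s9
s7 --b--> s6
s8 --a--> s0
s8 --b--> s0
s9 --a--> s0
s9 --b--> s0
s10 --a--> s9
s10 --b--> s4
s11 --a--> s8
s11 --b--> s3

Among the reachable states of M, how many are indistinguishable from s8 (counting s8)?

Reachable states from the start: {s0,s1,s3,s4,s5,s6,s7,s8,s9,s10}. Unreachable: {s2,s11} — drop them.
Initial partition by acceptance: {s1,s3,s6,s8,s9} | {s0,s4,s5,s7,s10}.
Split {s1,s3,s6,s8,s9} by δ(·,a) → {s1,s8,s9} and {s3,s6}.
Refine {s0,s4,s5,s7,s10} on symbol a: members go to different blocks, giving {s5,s7,s10} and {s0,s4}.
On input b, block {s5,s7,s10} splits into {s5,s10} and {s7}.
Split {s0,s4} by δ(·,a) → {s0} and {s4}.
No further refinement is possible. Final partition (6 blocks): {s1,s8,s9} | {s5,s10} | {s3,s6} | {s0} | {s7} | {s4}.
The equivalence class containing s8 is {s1,s8,s9}, of size 3.

3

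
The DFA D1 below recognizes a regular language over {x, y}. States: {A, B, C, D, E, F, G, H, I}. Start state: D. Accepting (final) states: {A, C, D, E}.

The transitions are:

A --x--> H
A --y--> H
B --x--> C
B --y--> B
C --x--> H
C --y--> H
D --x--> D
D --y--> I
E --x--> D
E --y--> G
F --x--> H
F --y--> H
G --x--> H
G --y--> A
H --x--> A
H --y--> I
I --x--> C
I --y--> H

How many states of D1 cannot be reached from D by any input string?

BFS from D reaches {A, C, D, H, I}; the 4 state(s) B, E, F, G are never visited.

4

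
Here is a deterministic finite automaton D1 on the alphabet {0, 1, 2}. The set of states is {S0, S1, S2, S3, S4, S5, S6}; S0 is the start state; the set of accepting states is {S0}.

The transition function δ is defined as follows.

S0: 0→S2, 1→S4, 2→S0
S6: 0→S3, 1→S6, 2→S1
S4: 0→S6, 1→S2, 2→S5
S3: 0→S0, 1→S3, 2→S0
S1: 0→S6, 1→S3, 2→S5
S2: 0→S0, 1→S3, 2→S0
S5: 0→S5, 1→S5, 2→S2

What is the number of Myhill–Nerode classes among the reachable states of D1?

5

All states are reachable from the start state.
Initial partition by acceptance: {S0} | {S1,S2,S3,S4,S5,S6}.
On input 0, block {S1,S2,S3,S4,S5,S6} splits into {S1,S4,S5,S6} and {S2,S3}.
Refine {S1,S4,S5,S6} on symbol 0: members go to different blocks, giving {S1,S4,S5} and {S6}.
Refine {S1,S4,S5} on symbol 0: members go to different blocks, giving {S1,S4} and {S5}.
Stable partition: {S0} | {S1,S4} | {S2,S3} | {S6} | {S5} — 5 equivalence classes.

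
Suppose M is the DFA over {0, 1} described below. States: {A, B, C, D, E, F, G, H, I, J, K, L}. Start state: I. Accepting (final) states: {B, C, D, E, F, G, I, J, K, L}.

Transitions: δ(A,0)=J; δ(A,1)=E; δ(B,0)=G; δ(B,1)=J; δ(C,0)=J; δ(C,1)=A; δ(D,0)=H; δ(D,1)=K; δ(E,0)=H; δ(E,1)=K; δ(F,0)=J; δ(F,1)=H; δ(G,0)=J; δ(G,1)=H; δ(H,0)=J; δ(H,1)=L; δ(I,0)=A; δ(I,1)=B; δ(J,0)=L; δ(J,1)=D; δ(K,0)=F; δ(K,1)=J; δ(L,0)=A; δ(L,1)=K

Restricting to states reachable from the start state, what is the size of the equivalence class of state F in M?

First remove the unreachable states {C}; 11 states remain.
Start with accepting vs non-accepting: {B,D,E,F,G,I,J,K,L} | {A,H}.
On input 0, block {B,D,E,F,G,I,J,K,L} splits into {B,F,G,J,K} and {D,E,I,L}.
On input 0, block {B,F,G,J,K} splits into {B,F,G,K} and {J}.
Refine {B,F,G,K} on symbol 0: members go to different blocks, giving {B,K} and {F,G}.
Stable partition: {B,K} | {A,H} | {D,E,I,L} | {J} | {F,G} — 5 equivalence classes.
State F belongs to the block {F,G}, which has 2 states.

2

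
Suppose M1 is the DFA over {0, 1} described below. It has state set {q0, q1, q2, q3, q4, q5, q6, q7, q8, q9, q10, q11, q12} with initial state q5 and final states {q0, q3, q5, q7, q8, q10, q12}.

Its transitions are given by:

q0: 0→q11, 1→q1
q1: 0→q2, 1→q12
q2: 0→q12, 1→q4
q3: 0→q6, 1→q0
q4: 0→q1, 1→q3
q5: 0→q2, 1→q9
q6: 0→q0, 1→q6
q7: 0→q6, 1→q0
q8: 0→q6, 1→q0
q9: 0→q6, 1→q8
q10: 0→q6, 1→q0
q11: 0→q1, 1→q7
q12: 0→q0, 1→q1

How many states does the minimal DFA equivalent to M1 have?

First remove the unreachable states {q10}; 12 states remain.
P0 = {q0,q3,q5,q7,q8,q12} | {q1,q2,q4,q6,q9,q11}.
On input 0, block {q0,q3,q5,q7,q8,q12} splits into {q0,q3,q5,q7,q8} and {q12}.
Split {q0,q3,q5,q7,q8} by δ(·,1) → {q3,q7,q8} and {q0,q5}.
Refine {q1,q2,q4,q6,q9,q11} on symbol 0: members go to different blocks, giving {q1,q4,q9,q11} and {q2} and {q6}.
Refine {q1,q4,q9,q11} on symbol 0: members go to different blocks, giving {q4,q11} and {q1} and {q9}.
Refine {q0,q5} on symbol 0: members go to different blocks, giving {q0} and {q5}.
Stable partition: {q3,q7,q8} | {q4,q11} | {q12} | {q0} | {q2} | {q6} | {q1} | {q9} | {q5} — 9 equivalence classes.

9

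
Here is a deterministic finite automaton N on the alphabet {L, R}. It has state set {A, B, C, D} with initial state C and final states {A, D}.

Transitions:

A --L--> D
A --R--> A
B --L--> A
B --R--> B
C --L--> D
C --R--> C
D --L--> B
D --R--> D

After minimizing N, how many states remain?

All states are reachable from the start state.
P0 = {A,D} | {B,C}.
Refine {A,D} on symbol L: members go to different blocks, giving {A} and {D}.
Refine {B,C} on symbol L: members go to different blocks, giving {B} and {C}.
Stable partition: {A} | {B} | {D} | {C} — 4 equivalence classes.

4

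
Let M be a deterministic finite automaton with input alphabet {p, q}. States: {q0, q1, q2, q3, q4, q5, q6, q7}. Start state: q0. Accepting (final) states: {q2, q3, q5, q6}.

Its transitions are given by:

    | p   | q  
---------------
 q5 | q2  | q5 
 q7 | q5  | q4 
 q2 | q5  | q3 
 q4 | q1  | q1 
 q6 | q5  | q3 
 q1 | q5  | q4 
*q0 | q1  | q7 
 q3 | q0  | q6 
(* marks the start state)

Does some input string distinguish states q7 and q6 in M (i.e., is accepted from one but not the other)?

Initial partition by acceptance: {q2,q3,q5,q6} | {q0,q1,q4,q7}.
Refine {q2,q3,q5,q6} on symbol p: members go to different blocks, giving {q2,q5,q6} and {q3}.
Split {q2,q5,q6} by δ(·,q) → {q2,q6} and {q5}.
On input p, block {q0,q1,q4,q7} splits into {q0,q4} and {q1,q7}.
Stable partition: {q2,q6} | {q0,q4} | {q3} | {q5} | {q1,q7} — 5 equivalence classes.
q7 and q6 end up in different blocks, so they are distinguishable. For instance, the string 'ε' is accepted from only q6.

Yes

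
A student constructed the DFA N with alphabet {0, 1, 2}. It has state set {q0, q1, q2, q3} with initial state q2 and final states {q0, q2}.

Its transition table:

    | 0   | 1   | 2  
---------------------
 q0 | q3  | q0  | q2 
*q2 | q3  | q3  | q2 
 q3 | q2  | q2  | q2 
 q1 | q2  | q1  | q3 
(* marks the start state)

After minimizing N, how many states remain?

2

Reachable states from the start: {q2,q3}. Unreachable: {q0,q1} — drop them.
P0 = {q2} | {q3}.
Stable partition: {q2} | {q3} — 2 equivalence classes.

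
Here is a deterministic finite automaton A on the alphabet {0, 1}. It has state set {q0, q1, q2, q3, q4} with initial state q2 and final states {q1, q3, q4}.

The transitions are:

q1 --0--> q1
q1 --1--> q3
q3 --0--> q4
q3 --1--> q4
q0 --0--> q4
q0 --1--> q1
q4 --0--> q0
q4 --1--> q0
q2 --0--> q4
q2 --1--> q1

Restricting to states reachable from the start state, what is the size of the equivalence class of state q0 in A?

Initial partition by acceptance: {q1,q3,q4} | {q0,q2}.
Split {q1,q3,q4} by δ(·,0) → {q1,q3} and {q4}.
On input 0, block {q1,q3} splits into {q1} and {q3}.
Stable partition: {q1} | {q0,q2} | {q4} | {q3} — 4 equivalence classes.
State q0 belongs to the block {q0,q2}, which has 2 states.

2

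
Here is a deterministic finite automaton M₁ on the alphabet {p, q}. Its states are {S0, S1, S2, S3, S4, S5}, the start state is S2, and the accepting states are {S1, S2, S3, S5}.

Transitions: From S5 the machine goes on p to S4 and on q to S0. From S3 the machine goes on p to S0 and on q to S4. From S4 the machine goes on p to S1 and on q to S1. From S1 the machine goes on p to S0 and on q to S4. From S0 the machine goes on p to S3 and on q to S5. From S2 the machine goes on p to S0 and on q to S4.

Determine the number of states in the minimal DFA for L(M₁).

Every state is reachable, so we keep all 6.
P0 = {S1,S2,S3,S5} | {S0,S4}.
The partition is now stable with 2 blocks: {S1,S2,S3,S5} | {S0,S4}.

2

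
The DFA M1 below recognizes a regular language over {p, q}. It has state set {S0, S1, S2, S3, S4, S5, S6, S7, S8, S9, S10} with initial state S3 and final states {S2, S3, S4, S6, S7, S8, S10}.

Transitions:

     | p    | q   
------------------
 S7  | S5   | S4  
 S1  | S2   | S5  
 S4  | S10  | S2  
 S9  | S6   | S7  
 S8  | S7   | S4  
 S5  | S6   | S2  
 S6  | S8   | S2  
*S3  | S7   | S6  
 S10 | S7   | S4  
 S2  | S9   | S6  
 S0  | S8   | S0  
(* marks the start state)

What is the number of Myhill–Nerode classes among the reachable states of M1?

4

First remove the unreachable states {S0,S1}; 9 states remain.
P0 = {S2,S3,S4,S6,S7,S8,S10} | {S5,S9}.
Split {S2,S3,S4,S6,S7,S8,S10} by δ(·,p) → {S3,S4,S6,S8,S10} and {S2,S7}.
Split {S3,S4,S6,S8,S10} by δ(·,p) → {S3,S8,S10} and {S4,S6}.
No further refinement is possible. Final partition (4 blocks): {S3,S8,S10} | {S5,S9} | {S2,S7} | {S4,S6}.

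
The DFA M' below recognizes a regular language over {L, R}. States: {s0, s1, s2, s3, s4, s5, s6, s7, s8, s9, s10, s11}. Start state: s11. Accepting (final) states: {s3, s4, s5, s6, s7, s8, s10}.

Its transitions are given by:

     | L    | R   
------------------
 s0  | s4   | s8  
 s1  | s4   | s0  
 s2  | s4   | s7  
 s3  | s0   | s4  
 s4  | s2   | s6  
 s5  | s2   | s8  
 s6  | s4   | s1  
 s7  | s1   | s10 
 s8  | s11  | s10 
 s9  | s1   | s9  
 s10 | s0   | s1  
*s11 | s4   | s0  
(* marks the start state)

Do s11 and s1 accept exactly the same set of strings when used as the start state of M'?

Yes

First remove the unreachable states {s3,s5,s9}; 9 states remain.
P0 = {s4,s6,s7,s8,s10} | {s0,s1,s2,s11}.
On input L, block {s4,s6,s7,s8,s10} splits into {s4,s7,s8,s10} and {s6}.
Split {s4,s7,s8,s10} by δ(·,R) → {s7,s8} and {s4} and {s10}.
Refine {s0,s1,s2,s11} on symbol R: members go to different blocks, giving {s0,s2} and {s1,s11}.
No further refinement is possible. Final partition (6 blocks): {s7,s8} | {s0,s2} | {s6} | {s4} | {s10} | {s1,s11}.
s11 and s1 lie in the same block of the stable partition, so they are equivalent — no string distinguishes them.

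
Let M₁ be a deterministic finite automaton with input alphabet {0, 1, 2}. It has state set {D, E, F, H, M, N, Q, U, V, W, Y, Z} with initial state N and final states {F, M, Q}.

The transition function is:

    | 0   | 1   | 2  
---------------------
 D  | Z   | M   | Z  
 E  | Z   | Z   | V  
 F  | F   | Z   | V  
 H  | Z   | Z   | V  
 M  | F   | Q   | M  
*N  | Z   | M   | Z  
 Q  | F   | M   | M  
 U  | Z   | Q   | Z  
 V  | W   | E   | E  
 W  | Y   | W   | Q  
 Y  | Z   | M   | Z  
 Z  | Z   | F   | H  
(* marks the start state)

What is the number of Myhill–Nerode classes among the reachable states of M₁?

States {D,U} cannot be reached from the start state, so discard them.
P0 = {F,M,Q} | {E,H,N,V,W,Y,Z}.
Split {F,M,Q} by δ(·,1) → {M,Q} and {F}.
On input 1, block {E,H,N,V,W,Y,Z} splits into {E,H,V,W} and {N,Y} and {Z}.
Split {E,H,V,W} by δ(·,0) → {E,H} and {V} and {W}.
Stable partition: {M,Q} | {E,H} | {F} | {N,Y} | {Z} | {V} | {W} — 7 equivalence classes.

7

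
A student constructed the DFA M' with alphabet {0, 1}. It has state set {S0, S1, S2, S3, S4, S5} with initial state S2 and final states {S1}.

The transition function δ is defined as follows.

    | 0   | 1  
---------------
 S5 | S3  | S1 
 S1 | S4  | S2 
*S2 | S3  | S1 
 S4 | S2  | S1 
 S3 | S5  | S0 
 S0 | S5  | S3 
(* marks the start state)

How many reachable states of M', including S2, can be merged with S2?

2

Start with accepting vs non-accepting: {S1} | {S0,S2,S3,S4,S5}.
Refine {S0,S2,S3,S4,S5} on symbol 1: members go to different blocks, giving {S2,S4,S5} and {S0,S3}.
On input 0, block {S2,S4,S5} splits into {S2,S5} and {S4}.
Stable partition: {S1} | {S2,S5} | {S0,S3} | {S4} — 4 equivalence classes.
The equivalence class containing S2 is {S2,S5}, of size 2.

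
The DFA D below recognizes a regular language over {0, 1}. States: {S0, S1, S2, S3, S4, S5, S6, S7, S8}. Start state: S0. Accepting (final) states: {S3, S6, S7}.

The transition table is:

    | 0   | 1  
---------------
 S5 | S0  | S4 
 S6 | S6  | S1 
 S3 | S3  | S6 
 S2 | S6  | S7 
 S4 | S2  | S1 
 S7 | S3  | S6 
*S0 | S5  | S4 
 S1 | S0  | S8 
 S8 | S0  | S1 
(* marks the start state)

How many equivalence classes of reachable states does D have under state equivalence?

All states are reachable from the start state.
P0 = {S3,S6,S7} | {S0,S1,S2,S4,S5,S8}.
Refine {S3,S6,S7} on symbol 1: members go to different blocks, giving {S3,S7} and {S6}.
Refine {S0,S1,S2,S4,S5,S8} on symbol 0: members go to different blocks, giving {S0,S1,S4,S5,S8} and {S2}.
Split {S0,S1,S4,S5,S8} by δ(·,0) → {S0,S1,S5,S8} and {S4}.
Split {S0,S1,S5,S8} by δ(·,1) → {S0,S5} and {S1,S8}.
The partition is now stable with 6 blocks: {S3,S7} | {S0,S5} | {S6} | {S2} | {S4} | {S1,S8}.

6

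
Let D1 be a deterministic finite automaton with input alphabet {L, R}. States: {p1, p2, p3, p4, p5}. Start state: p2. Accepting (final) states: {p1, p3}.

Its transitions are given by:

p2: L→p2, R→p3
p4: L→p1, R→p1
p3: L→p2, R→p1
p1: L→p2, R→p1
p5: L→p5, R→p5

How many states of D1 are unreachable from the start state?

No path from p2 leads to p4, p5; the other 3 states are all reachable.

2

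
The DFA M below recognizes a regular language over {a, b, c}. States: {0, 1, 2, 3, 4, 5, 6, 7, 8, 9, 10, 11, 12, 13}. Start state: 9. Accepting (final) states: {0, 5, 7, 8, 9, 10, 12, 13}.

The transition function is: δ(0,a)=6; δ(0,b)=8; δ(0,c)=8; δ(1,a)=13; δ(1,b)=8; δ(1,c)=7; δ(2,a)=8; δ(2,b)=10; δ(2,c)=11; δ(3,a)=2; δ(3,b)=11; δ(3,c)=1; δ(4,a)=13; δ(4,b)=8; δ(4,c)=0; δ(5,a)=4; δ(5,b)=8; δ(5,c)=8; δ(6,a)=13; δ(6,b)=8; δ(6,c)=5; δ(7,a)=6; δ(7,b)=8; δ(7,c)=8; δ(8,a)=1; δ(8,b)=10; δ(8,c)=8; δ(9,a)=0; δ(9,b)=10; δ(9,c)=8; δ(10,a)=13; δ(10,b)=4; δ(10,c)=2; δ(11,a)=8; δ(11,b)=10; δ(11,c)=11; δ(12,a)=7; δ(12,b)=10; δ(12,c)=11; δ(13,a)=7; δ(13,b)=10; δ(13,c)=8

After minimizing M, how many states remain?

First remove the unreachable states {3,12}; 12 states remain.
P0 = {0,5,7,8,9,10,13} | {1,2,4,6,11}.
Split {0,5,7,8,9,10,13} by δ(·,a) → {0,5,7,8} and {9,10,13}.
On input b, block {0,5,7,8} splits into {0,5,7} and {8}.
Refine {1,2,4,6,11} on symbol a: members go to different blocks, giving {1,4,6} and {2,11}.
Refine {9,10,13} on symbol a: members go to different blocks, giving {9,13} and {10}.
Stable partition: {0,5,7} | {1,4,6} | {9,13} | {8} | {2,11} | {10} — 6 equivalence classes.

6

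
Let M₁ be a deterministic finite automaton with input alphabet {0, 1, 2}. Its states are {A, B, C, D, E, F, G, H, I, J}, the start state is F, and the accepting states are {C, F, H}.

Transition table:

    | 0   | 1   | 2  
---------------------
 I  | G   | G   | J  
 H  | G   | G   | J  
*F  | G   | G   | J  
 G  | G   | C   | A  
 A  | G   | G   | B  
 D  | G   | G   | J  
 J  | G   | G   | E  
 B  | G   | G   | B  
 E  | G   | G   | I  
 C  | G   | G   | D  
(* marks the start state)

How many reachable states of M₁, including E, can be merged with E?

6

First remove the unreachable states {H}; 9 states remain.
P0 = {C,F} | {A,B,D,E,G,I,J}.
On input 1, block {A,B,D,E,G,I,J} splits into {A,B,D,E,I,J} and {G}.
The partition is now stable with 3 blocks: {C,F} | {A,B,D,E,I,J} | {G}.
State E belongs to the block {A,B,D,E,I,J}, which has 6 states.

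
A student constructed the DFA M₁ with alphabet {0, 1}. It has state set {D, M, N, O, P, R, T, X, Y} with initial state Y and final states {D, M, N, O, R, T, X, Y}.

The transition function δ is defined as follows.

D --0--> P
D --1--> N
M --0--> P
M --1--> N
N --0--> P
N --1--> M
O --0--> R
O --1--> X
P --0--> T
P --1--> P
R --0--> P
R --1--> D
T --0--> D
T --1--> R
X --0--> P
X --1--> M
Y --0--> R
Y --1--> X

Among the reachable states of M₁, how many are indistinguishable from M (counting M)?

5

First remove the unreachable states {O}; 8 states remain.
Start with accepting vs non-accepting: {D,M,N,R,T,X,Y} | {P}.
On input 0, block {D,M,N,R,T,X,Y} splits into {D,M,N,R,X} and {T,Y}.
No further refinement is possible. Final partition (3 blocks): {D,M,N,R,X} | {P} | {T,Y}.
State M belongs to the block {D,M,N,R,X}, which has 5 states.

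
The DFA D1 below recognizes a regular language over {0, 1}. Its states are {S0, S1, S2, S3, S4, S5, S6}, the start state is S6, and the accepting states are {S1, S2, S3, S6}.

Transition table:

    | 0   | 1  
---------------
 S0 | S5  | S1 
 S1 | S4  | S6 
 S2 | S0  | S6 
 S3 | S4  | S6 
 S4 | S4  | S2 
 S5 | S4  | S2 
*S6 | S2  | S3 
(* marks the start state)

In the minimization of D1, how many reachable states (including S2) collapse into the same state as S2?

3

All states are reachable from the start state.
P0 = {S1,S2,S3,S6} | {S0,S4,S5}.
Split {S1,S2,S3,S6} by δ(·,0) → {S1,S2,S3} and {S6}.
No further refinement is possible. Final partition (3 blocks): {S1,S2,S3} | {S0,S4,S5} | {S6}.
The equivalence class containing S2 is {S1,S2,S3}, of size 3.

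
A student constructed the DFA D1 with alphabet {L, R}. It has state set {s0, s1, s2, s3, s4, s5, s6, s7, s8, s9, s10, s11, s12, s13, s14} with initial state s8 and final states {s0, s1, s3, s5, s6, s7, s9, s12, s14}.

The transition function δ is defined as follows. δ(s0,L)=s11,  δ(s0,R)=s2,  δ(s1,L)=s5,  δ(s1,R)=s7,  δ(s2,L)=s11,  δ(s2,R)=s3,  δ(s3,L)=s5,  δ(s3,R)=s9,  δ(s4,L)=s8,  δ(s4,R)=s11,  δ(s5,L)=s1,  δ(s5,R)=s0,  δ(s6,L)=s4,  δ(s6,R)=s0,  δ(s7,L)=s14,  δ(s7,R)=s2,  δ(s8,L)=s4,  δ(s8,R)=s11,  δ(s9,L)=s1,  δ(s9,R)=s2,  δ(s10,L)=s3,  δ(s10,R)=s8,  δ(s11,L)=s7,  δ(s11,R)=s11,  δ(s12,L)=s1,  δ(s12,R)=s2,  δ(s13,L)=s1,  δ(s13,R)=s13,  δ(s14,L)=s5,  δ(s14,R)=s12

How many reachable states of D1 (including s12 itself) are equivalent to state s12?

Reachable states from the start: {s0,s1,s2,s3,s4,s5,s7,s8,s9,s11,s12,s14}. Unreachable: {s6,s10,s13} — drop them.
Initial partition by acceptance: {s0,s1,s3,s5,s7,s9,s12,s14} | {s2,s4,s8,s11}.
Refine {s0,s1,s3,s5,s7,s9,s12,s14} on symbol L: members go to different blocks, giving {s1,s3,s5,s7,s9,s12,s14} and {s0}.
Refine {s1,s3,s5,s7,s9,s12,s14} on symbol R: members go to different blocks, giving {s1,s3,s14} and {s7,s9,s12} and {s5}.
Refine {s2,s4,s8,s11} on symbol L: members go to different blocks, giving {s2,s4,s8} and {s11}.
Split {s2,s4,s8} by δ(·,L) → {s4,s8} and {s2}.
Stable partition: {s1,s3,s14} | {s4,s8} | {s0} | {s7,s9,s12} | {s5} | {s11} | {s2} — 7 equivalence classes.
The equivalence class containing s12 is {s7,s9,s12}, of size 3.

3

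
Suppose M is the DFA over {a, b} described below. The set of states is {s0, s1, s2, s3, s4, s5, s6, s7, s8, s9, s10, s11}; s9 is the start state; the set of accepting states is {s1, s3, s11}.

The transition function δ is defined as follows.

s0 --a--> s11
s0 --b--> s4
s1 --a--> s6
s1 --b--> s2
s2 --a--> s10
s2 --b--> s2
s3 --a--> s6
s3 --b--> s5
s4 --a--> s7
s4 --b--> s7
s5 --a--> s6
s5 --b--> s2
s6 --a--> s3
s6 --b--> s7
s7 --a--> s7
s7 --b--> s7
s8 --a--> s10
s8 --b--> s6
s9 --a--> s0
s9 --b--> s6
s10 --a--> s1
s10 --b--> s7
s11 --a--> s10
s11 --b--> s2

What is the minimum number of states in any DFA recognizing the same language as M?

5

States {s8} cannot be reached from the start state, so discard them.
P0 = {s1,s3,s11} | {s0,s2,s4,s5,s6,s7,s9,s10}.
Split {s0,s2,s4,s5,s6,s7,s9,s10} by δ(·,a) → {s2,s4,s5,s7,s9} and {s0,s6,s10}.
On input a, block {s2,s4,s5,s7,s9} splits into {s2,s5,s9} and {s4,s7}.
On input b, block {s2,s5,s9} splits into {s2,s5} and {s9}.
Stable partition: {s1,s3,s11} | {s2,s5} | {s0,s6,s10} | {s4,s7} | {s9} — 5 equivalence classes.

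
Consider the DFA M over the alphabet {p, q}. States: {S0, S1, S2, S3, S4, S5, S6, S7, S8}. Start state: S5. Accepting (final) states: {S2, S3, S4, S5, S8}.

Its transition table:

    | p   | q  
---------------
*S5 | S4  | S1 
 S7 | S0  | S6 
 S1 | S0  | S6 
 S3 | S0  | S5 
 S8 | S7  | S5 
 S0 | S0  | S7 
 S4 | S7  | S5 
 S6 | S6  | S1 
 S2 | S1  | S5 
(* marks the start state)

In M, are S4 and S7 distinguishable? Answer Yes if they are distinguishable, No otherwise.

Yes

Reachable states from the start: {S0,S1,S4,S5,S6,S7}. Unreachable: {S2,S3,S8} — drop them.
P0 = {S4,S5} | {S0,S1,S6,S7}.
Refine {S4,S5} on symbol p: members go to different blocks, giving {S4} and {S5}.
Stable partition: {S4} | {S0,S1,S6,S7} | {S5} — 3 equivalence classes.
S4 and S7 end up in different blocks, so they are distinguishable. For instance, the string 'ε' is accepted from only S4.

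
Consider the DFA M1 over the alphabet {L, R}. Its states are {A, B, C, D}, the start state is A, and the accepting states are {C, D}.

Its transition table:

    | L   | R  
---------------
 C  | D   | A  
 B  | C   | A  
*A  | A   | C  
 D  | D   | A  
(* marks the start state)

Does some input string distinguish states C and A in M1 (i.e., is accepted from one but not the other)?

First remove the unreachable states {B}; 3 states remain.
P0 = {C,D} | {A}.
Stable partition: {C,D} | {A} — 2 equivalence classes.
C and A end up in different blocks, so they are distinguishable. For instance, the string 'ε' is accepted from only C.

Yes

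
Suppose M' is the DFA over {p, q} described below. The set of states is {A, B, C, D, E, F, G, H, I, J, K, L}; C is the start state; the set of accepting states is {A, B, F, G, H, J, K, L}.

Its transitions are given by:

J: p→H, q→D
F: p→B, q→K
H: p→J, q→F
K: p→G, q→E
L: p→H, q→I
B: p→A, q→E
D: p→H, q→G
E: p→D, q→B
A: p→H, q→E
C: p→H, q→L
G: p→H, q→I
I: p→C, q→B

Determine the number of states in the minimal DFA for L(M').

Every state is reachable, so we keep all 12.
Start with accepting vs non-accepting: {A,B,F,G,H,J,K,L} | {C,D,E,I}.
Split {A,B,F,G,H,J,K,L} by δ(·,q) → {A,B,G,J,K,L} and {F,H}.
On input p, block {A,B,G,J,K,L} splits into {A,G,J,L} and {B,K}.
On input p, block {C,D,E,I} splits into {C,D} and {E,I}.
Refine {A,G,J,L} on symbol q: members go to different blocks, giving {A,G,L} and {J}.
Split {F,H} by δ(·,p) → {F} and {H}.
The partition is now stable with 7 blocks: {A,G,L} | {C,D} | {F} | {B,K} | {E,I} | {J} | {H}.

7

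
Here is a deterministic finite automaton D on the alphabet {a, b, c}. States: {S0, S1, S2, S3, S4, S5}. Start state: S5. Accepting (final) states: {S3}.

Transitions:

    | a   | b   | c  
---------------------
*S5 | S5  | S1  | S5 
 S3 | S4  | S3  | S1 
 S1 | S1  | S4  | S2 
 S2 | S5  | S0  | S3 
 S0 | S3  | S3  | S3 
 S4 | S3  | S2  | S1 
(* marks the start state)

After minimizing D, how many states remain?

Every state is reachable, so we keep all 6.
Start with accepting vs non-accepting: {S3} | {S0,S1,S2,S4,S5}.
Refine {S0,S1,S2,S4,S5} on symbol a: members go to different blocks, giving {S1,S2,S5} and {S0,S4}.
Refine {S1,S2,S5} on symbol b: members go to different blocks, giving {S1,S2} and {S5}.
Split {S1,S2} by δ(·,a) → {S1} and {S2}.
Refine {S0,S4} on symbol b: members go to different blocks, giving {S0} and {S4}.
No further refinement is possible. Final partition (6 blocks): {S3} | {S1} | {S0} | {S5} | {S2} | {S4}.

6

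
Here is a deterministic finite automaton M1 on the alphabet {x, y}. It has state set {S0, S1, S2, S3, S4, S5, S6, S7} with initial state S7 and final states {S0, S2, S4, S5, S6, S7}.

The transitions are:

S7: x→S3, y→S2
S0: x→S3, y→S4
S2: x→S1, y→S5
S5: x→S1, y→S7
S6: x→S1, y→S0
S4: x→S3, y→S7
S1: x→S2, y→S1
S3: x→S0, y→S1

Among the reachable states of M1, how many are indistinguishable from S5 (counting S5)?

First remove the unreachable states {S6}; 7 states remain.
Initial partition by acceptance: {S0,S2,S4,S5,S7} | {S1,S3}.
Stable partition: {S0,S2,S4,S5,S7} | {S1,S3} — 2 equivalence classes.
The equivalence class containing S5 is {S0,S2,S4,S5,S7}, of size 5.

5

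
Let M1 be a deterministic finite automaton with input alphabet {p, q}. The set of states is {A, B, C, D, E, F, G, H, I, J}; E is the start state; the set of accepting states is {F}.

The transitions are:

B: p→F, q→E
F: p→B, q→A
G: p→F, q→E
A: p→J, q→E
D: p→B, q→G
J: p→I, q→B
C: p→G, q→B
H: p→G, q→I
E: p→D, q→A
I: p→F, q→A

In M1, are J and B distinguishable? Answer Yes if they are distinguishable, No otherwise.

Reachable states from the start: {A,B,D,E,F,G,I,J}. Unreachable: {C,H} — drop them.
P0 = {F} | {A,B,D,E,G,I,J}.
On input p, block {A,B,D,E,G,I,J} splits into {A,D,E,J} and {B,G,I}.
On input p, block {A,D,E,J} splits into {A,E} and {D,J}.
No further refinement is possible. Final partition (4 blocks): {F} | {A,E} | {B,G,I} | {D,J}.
J and B end up in different blocks, so they are distinguishable. For instance, the string 'p' is accepted from only B.

Yes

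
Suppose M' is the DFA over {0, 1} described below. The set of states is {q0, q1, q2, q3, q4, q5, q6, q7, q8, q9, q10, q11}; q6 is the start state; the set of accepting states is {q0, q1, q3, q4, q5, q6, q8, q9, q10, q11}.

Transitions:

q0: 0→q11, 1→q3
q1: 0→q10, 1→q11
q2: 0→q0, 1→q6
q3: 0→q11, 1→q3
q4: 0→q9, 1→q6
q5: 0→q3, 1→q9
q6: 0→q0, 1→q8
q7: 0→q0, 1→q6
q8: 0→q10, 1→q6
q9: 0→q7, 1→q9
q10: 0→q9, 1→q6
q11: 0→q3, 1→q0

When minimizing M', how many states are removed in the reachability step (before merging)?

No path from q6 leads to q1, q2, q4, q5; the other 8 states are all reachable.

4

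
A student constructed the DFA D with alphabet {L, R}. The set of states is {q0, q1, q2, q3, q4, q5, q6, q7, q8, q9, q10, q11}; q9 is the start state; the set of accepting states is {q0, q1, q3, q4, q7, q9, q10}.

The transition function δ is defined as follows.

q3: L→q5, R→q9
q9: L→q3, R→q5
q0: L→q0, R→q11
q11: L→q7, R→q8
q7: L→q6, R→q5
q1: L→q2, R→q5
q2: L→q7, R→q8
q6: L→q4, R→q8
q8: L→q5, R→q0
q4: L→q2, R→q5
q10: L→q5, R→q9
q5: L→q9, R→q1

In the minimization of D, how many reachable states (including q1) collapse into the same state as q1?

3

First remove the unreachable states {q10}; 11 states remain.
Start with accepting vs non-accepting: {q0,q1,q3,q4,q7,q9} | {q2,q5,q6,q8,q11}.
On input L, block {q0,q1,q3,q4,q7,q9} splits into {q1,q3,q4,q7} and {q0,q9}.
Split {q1,q3,q4,q7} by δ(·,R) → {q1,q4,q7} and {q3}.
Refine {q2,q5,q6,q8,q11} on symbol L: members go to different blocks, giving {q2,q6,q11} and {q5} and {q8}.
On input L, block {q0,q9} splits into {q0} and {q9}.
The partition is now stable with 7 blocks: {q1,q4,q7} | {q2,q6,q11} | {q0} | {q3} | {q5} | {q8} | {q9}.
The equivalence class containing q1 is {q1,q4,q7}, of size 3.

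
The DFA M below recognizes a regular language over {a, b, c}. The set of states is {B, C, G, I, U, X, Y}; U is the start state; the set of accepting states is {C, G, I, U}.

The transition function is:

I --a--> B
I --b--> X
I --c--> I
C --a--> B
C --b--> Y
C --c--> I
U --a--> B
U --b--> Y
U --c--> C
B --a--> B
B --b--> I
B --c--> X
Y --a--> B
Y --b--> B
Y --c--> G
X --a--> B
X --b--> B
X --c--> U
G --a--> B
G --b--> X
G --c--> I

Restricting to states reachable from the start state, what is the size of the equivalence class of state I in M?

Every state is reachable, so we keep all 7.
Initial partition by acceptance: {C,G,I,U} | {B,X,Y}.
On input b, block {B,X,Y} splits into {X,Y} and {B}.
No further refinement is possible. Final partition (3 blocks): {C,G,I,U} | {X,Y} | {B}.
The equivalence class containing I is {C,G,I,U}, of size 4.

4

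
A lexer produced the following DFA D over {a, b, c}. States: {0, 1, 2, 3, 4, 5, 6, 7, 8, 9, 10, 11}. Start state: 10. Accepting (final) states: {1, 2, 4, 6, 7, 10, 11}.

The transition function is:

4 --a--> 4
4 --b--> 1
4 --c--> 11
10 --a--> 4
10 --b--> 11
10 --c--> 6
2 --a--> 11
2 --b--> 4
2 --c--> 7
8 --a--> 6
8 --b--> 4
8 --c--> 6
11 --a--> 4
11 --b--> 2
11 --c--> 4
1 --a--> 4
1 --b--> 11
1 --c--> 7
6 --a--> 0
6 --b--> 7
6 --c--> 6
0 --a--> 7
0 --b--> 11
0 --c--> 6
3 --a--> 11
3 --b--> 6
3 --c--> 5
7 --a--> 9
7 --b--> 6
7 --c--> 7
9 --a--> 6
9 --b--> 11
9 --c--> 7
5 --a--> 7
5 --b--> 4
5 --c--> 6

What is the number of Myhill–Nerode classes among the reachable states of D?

States {3,5,8} cannot be reached from the start state, so discard them.
P0 = {1,2,4,6,7,10,11} | {0,9}.
Split {1,2,4,6,7,10,11} by δ(·,a) → {1,2,4,10,11} and {6,7}.
Refine {1,2,4,10,11} on symbol c: members go to different blocks, giving {1,2,10} and {4,11}.
No further refinement is possible. Final partition (4 blocks): {1,2,10} | {0,9} | {6,7} | {4,11}.

4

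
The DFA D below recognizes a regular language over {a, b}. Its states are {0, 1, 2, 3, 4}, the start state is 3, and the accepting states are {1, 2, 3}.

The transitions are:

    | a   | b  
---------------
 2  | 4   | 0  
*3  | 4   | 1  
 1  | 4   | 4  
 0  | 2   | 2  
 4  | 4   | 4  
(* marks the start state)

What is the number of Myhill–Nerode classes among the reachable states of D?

Reachable states from the start: {1,3,4}. Unreachable: {0,2} — drop them.
P0 = {1,3} | {4}.
Refine {1,3} on symbol b: members go to different blocks, giving {1} and {3}.
The partition is now stable with 3 blocks: {1} | {4} | {3}.

3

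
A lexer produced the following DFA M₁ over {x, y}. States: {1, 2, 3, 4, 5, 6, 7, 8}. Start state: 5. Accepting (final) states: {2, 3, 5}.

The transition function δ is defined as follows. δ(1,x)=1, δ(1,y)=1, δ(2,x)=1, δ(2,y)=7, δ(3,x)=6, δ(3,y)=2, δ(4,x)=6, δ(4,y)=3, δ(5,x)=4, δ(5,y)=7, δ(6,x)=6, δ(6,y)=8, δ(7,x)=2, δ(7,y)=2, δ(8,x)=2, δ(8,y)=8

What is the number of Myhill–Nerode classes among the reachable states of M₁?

8

Initial partition by acceptance: {2,3,5} | {1,4,6,7,8}.
On input y, block {2,3,5} splits into {2,5} and {3}.
Split {1,4,6,7,8} by δ(·,x) → {1,4,6} and {7,8}.
On input y, block {1,4,6} splits into {1} and {4} and {6}.
Refine {2,5} on symbol x: members go to different blocks, giving {2} and {5}.
On input y, block {7,8} splits into {7} and {8}.
Stable partition: {2} | {1} | {3} | {7} | {4} | {6} | {5} | {8} — 8 equivalence classes.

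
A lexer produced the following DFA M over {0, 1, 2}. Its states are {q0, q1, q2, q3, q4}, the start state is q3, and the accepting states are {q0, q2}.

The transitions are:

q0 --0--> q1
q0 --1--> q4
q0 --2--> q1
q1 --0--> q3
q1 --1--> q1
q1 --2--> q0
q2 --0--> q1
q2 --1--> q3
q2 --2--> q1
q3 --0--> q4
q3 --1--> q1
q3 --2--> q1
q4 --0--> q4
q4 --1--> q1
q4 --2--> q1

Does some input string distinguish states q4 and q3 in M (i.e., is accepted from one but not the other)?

First remove the unreachable states {q2}; 4 states remain.
Start with accepting vs non-accepting: {q0} | {q1,q3,q4}.
On input 2, block {q1,q3,q4} splits into {q3,q4} and {q1}.
Stable partition: {q0} | {q3,q4} | {q1} — 3 equivalence classes.
q4 and q3 lie in the same block of the stable partition, so they are equivalent — no string distinguishes them.

No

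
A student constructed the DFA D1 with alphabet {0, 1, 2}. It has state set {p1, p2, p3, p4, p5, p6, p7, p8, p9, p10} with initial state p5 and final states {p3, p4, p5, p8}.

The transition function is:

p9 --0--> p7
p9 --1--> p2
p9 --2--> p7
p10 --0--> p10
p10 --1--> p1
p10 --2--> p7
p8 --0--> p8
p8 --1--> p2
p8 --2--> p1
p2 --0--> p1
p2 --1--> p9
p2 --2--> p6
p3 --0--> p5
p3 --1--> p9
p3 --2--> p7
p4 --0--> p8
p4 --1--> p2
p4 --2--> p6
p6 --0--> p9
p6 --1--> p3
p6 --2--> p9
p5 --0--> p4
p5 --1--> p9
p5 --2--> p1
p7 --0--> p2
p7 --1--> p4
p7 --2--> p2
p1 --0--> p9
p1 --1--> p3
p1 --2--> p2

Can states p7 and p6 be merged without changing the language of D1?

Yes

First remove the unreachable states {p10}; 9 states remain.
Start with accepting vs non-accepting: {p3,p4,p5,p8} | {p1,p2,p6,p7,p9}.
On input 1, block {p1,p2,p6,p7,p9} splits into {p1,p6,p7} and {p2,p9}.
Stable partition: {p3,p4,p5,p8} | {p1,p6,p7} | {p2,p9} — 3 equivalence classes.
p7 and p6 lie in the same block of the stable partition, so they are equivalent — no string distinguishes them.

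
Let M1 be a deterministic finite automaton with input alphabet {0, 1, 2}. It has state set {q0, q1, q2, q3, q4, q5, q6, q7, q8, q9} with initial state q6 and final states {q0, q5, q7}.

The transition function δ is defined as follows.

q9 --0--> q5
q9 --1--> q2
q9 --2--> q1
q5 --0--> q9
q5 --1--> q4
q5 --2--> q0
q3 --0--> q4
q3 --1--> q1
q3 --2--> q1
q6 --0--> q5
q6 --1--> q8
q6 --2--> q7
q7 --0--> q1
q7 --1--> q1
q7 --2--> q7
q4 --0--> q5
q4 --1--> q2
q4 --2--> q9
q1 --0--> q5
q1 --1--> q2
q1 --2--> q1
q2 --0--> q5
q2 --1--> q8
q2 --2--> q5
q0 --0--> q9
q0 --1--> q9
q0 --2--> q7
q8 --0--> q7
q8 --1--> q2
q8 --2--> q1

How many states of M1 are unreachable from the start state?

1

No path from q6 leads to q3; the other 9 states are all reachable.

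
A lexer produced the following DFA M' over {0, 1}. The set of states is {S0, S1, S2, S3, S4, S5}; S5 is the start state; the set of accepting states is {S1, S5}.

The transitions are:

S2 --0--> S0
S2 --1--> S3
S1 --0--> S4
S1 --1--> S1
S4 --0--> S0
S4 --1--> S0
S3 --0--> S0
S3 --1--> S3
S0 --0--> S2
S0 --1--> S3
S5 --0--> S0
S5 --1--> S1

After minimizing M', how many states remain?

2

Initial partition by acceptance: {S1,S5} | {S0,S2,S3,S4}.
The partition is now stable with 2 blocks: {S1,S5} | {S0,S2,S3,S4}.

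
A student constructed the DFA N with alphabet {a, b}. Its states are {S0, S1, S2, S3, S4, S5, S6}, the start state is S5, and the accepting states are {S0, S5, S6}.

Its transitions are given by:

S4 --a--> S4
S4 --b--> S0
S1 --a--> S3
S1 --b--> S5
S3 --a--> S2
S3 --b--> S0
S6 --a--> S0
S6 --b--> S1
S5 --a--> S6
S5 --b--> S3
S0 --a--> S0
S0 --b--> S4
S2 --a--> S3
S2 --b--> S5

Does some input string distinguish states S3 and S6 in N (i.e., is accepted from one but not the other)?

All states are reachable from the start state.
Start with accepting vs non-accepting: {S0,S5,S6} | {S1,S2,S3,S4}.
No further refinement is possible. Final partition (2 blocks): {S0,S5,S6} | {S1,S2,S3,S4}.
S3 and S6 end up in different blocks, so they are distinguishable. For instance, the string 'ε' is accepted from only S6.

Yes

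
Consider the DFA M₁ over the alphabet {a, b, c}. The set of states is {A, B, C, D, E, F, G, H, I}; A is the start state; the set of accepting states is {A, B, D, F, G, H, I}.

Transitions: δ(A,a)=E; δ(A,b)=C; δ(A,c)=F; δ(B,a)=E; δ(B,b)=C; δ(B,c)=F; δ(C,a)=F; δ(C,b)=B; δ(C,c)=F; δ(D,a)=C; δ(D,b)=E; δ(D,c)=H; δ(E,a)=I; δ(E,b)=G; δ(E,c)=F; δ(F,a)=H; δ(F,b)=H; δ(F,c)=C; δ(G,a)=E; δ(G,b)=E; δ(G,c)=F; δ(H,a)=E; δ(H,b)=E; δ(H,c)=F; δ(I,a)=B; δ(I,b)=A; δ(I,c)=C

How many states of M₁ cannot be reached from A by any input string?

No path from A leads to D; the other 8 states are all reachable.

1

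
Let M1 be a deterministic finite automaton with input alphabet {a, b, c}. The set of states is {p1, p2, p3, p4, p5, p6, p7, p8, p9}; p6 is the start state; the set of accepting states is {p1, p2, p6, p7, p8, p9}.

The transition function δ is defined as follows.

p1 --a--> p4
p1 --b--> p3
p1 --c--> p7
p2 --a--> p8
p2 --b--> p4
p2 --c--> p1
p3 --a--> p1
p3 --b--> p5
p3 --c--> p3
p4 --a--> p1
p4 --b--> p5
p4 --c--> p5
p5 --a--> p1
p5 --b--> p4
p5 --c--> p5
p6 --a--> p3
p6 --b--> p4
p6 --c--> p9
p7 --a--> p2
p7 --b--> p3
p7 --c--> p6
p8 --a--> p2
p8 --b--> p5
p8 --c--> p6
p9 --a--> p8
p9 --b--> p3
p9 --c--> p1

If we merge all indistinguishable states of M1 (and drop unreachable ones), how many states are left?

Initial partition by acceptance: {p1,p2,p6,p7,p8,p9} | {p3,p4,p5}.
On input a, block {p1,p2,p6,p7,p8,p9} splits into {p2,p7,p8,p9} and {p1,p6}.
No further refinement is possible. Final partition (3 blocks): {p2,p7,p8,p9} | {p3,p4,p5} | {p1,p6}.

3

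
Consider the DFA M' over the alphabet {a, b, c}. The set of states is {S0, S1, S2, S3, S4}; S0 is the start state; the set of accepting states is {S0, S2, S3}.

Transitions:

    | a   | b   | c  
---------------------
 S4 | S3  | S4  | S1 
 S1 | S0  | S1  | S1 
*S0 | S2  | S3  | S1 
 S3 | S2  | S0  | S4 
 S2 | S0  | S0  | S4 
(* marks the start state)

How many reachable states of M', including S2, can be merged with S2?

Every state is reachable, so we keep all 5.
P0 = {S0,S2,S3} | {S1,S4}.
The partition is now stable with 2 blocks: {S0,S2,S3} | {S1,S4}.
The equivalence class containing S2 is {S0,S2,S3}, of size 3.

3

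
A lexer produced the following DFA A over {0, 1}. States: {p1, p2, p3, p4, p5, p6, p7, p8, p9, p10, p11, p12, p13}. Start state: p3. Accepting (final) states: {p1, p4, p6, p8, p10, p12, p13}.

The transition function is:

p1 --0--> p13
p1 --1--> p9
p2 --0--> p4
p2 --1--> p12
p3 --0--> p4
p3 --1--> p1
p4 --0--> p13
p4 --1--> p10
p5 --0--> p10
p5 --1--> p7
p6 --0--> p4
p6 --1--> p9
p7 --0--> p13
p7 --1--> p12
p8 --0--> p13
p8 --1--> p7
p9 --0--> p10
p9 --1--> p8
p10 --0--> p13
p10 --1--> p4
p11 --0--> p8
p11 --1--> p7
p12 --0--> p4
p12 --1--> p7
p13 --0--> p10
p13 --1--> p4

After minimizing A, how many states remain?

3

Reachable states from the start: {p1,p3,p4,p7,p8,p9,p10,p12,p13}. Unreachable: {p2,p5,p6,p11} — drop them.
P0 = {p1,p4,p8,p10,p12,p13} | {p3,p7,p9}.
On input 1, block {p1,p4,p8,p10,p12,p13} splits into {p1,p8,p12} and {p4,p10,p13}.
No further refinement is possible. Final partition (3 blocks): {p1,p8,p12} | {p3,p7,p9} | {p4,p10,p13}.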